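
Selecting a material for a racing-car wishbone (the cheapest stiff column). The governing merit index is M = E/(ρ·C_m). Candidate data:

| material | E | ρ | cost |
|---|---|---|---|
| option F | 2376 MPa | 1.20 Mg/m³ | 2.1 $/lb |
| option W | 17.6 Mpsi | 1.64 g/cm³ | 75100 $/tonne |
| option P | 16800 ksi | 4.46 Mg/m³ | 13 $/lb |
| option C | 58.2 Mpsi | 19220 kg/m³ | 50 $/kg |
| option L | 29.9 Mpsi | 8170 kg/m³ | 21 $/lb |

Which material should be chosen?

Normalizing units and computing the index:
  option F: E = 2.376 GPa, ρ = 1200 kg/m³, cost = 4.630 $/kg
  option W: E = 121.3 GPa, ρ = 1640 kg/m³, cost = 75.10 $/kg
  option P: E = 115.8 GPa, ρ = 4460 kg/m³, cost = 28.66 $/kg
  option C: E = 401.3 GPa, ρ = 19220 kg/m³, cost = 50.00 $/kg
  option L: E = 206.2 GPa, ρ = 8170 kg/m³, cost = 46.30 $/kg
  option W: M = 0.985 MN·m per $
  option P: M = 0.906 MN·m per $
  option L: M = 0.545 MN·m per $
  option F: M = 0.428 MN·m per $
  option C: M = 0.418 MN·m per $
Option W has the largest M.

option W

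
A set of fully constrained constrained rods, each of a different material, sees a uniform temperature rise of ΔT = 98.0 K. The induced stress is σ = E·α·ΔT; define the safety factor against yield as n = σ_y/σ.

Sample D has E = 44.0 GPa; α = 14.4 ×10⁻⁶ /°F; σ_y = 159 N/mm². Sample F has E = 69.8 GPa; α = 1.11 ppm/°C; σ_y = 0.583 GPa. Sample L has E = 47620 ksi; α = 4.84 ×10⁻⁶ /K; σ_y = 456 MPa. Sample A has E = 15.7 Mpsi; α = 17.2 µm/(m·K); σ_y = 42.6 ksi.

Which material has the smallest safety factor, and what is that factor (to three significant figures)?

sample D, n = 1.42

With everything in SI (GPa, ×10⁻⁶/K, MPa):
  sample D: E = 44.00, α = 25.9, σ_y = 159.0 → σ = 112 MPa, n = 1.42
  sample F: E = 69.80, α = 1.11, σ_y = 583.0 → σ = 7.59 MPa, n = 76.8
  sample L: E = 328.3, α = 4.84, σ_y = 456.0 → σ = 156 MPa, n = 2.93
  sample A: E = 108.2, α = 17.2, σ_y = 293.7 → σ = 182 MPa, n = 1.61
Sample D has the lowest safety factor, n = 1.42.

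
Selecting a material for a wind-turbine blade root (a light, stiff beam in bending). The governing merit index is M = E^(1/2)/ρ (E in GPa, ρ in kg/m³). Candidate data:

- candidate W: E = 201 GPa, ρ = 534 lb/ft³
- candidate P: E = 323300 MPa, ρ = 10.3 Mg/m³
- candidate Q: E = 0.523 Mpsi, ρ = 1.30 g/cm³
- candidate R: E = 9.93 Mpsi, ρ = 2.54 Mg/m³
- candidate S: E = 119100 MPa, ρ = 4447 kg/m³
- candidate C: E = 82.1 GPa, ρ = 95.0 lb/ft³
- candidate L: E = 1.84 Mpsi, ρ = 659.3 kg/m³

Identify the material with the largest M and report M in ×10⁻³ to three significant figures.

After converting to SI:
  candidate W: E = 201.0 GPa, ρ = 8554 kg/m³
  candidate P: E = 323.3 GPa, ρ = 10300 kg/m³
  candidate Q: E = 3.606 GPa, ρ = 1300 kg/m³
  candidate R: E = 68.46 GPa, ρ = 2540 kg/m³
  candidate S: E = 119.1 GPa, ρ = 4447 kg/m³
  candidate C: E = 82.10 GPa, ρ = 1522 kg/m³
  candidate L: E = 12.69 GPa, ρ = 659.3 kg/m³
  candidate C: M = 5.95×10⁻³
  candidate L: M = 5.40×10⁻³
  candidate R: M = 3.26×10⁻³
  candidate S: M = 2.45×10⁻³
  candidate P: M = 1.75×10⁻³
  candidate W: M = 1.66×10⁻³
  candidate Q: M = 1.46×10⁻³
Candidate C ranks first.

candidate C, M = 5.95×10⁻³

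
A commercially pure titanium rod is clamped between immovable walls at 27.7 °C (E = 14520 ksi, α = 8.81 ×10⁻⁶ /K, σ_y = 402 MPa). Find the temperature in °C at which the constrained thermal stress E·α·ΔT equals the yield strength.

483 °C

E = 14520 ksi = 100.1 GPa.
E·α·ΔT = 402.0 MPa ⇒ ΔT = 402.0 / (100.1×10³ × 8.81×10⁻⁶) = 455.8 K.
T = 27.7 + 455.8 = 483.5 °C.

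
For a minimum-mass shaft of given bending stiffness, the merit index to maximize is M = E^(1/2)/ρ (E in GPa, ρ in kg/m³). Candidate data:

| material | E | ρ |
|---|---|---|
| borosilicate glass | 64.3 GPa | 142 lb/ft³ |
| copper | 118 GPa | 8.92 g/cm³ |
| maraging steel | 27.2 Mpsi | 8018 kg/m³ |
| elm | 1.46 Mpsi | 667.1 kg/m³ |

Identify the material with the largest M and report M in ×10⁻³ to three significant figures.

Normalizing units and computing the index:
  borosilicate glass: E = 64.30 GPa, ρ = 2275 kg/m³
  copper: E = 118.0 GPa, ρ = 8920 kg/m³
  maraging steel: E = 187.5 GPa, ρ = 8018 kg/m³
  elm: E = 10.07 GPa, ρ = 667.1 kg/m³
  elm: M = 4.76×10⁻³
  borosilicate glass: M = 3.53×10⁻³
  maraging steel: M = 1.71×10⁻³
  copper: M = 1.22×10⁻³
Elm ranks first.

elm, M = 4.76×10⁻³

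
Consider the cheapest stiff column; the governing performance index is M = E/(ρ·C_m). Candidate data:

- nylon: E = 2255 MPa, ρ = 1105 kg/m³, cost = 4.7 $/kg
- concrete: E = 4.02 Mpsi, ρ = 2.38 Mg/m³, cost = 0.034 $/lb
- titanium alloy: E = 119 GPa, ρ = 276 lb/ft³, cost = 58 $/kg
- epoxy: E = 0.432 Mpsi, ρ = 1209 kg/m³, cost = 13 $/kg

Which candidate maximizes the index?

Putting every candidate on a common basis:
  nylon: E = 2.255 GPa, ρ = 1105 kg/m³, cost = 4.700 $/kg
  concrete: E = 27.72 GPa, ρ = 2380 kg/m³, cost = 0.07496 $/kg
  titanium alloy: E = 119.0 GPa, ρ = 4421 kg/m³, cost = 58.00 $/kg
  epoxy: E = 2.979 GPa, ρ = 1209 kg/m³, cost = 13.00 $/kg
  concrete: M = 155 MN·m per $
  titanium alloy: M = 0.464 MN·m per $
  nylon: M = 0.434 MN·m per $
  epoxy: M = 0.190 MN·m per $
The maximum is for concrete.

concrete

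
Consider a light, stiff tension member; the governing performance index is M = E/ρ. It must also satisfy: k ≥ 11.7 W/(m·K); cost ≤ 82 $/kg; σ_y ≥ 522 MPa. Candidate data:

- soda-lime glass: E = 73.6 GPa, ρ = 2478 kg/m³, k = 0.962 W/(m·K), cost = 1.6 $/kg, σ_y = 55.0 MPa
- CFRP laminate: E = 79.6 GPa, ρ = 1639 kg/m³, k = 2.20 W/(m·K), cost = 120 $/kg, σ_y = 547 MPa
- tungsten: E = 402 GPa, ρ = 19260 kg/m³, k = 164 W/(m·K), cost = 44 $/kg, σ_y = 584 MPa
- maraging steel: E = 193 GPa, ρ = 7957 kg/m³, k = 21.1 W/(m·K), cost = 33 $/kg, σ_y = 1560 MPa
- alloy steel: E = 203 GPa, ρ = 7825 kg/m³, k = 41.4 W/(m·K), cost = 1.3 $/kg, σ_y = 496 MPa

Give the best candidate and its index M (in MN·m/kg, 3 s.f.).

maraging steel, M = 24.3 MN·m/kg

Screen on constraints: k ≥ 11.7 W/(m·K); cost ≤ 82 $/kg; σ_y ≥ 522 MPa. Survivors: tungsten, maraging steel.
Evaluate M for each candidate:
  maraging steel: M = 24.3 MN·m/kg
  tungsten: M = 20.9 MN·m/kg
The maximum is for maraging steel.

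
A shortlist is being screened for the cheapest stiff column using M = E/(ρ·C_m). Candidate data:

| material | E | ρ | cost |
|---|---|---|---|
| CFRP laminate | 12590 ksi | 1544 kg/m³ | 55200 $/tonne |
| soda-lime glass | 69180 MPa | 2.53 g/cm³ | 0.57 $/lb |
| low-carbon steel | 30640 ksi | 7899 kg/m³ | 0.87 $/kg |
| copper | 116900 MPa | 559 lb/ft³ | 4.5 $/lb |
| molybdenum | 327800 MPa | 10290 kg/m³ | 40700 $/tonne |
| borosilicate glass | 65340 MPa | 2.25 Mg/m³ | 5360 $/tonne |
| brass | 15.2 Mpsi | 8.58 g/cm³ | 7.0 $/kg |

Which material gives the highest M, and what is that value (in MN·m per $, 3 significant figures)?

low-carbon steel, M = 30.7 MN·m per $

Convert each candidate to consistent units, then evaluate M:
  CFRP laminate: E = 86.81 GPa, ρ = 1544 kg/m³, cost = 55.20 $/kg
  soda-lime glass: E = 69.18 GPa, ρ = 2530 kg/m³, cost = 1.257 $/kg
  low-carbon steel: E = 211.3 GPa, ρ = 7899 kg/m³, cost = 0.8700 $/kg
  copper: E = 116.9 GPa, ρ = 8954 kg/m³, cost = 9.921 $/kg
  molybdenum: E = 327.8 GPa, ρ = 10290 kg/m³, cost = 40.70 $/kg
  borosilicate glass: E = 65.34 GPa, ρ = 2250 kg/m³, cost = 5.360 $/kg
  brass: E = 104.8 GPa, ρ = 8580 kg/m³, cost = 7.000 $/kg
  low-carbon steel: M = 30.7 MN·m per $
  soda-lime glass: M = 21.8 MN·m per $
  borosilicate glass: M = 5.42 MN·m per $
  brass: M = 1.74 MN·m per $
  copper: M = 1.32 MN·m per $
  CFRP laminate: M = 1.02 MN·m per $
  molybdenum: M = 0.783 MN·m per $
Highest index: low-carbon steel.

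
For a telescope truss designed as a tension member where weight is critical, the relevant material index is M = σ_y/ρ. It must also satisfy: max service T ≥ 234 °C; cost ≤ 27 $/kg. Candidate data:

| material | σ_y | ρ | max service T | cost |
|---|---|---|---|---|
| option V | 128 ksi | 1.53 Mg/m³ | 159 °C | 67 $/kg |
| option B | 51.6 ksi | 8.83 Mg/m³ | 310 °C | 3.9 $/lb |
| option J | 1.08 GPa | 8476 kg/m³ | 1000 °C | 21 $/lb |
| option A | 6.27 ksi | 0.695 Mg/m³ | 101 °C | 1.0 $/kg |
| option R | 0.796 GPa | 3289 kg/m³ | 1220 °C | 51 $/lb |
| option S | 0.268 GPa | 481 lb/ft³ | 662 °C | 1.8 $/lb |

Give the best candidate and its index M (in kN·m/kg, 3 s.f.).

option B, M = 40.3 kN·m/kg

Screen on constraints: max service T ≥ 234 °C; cost ≤ 27 $/kg. Survivors: option B, option S.
In SI units:
  option B: σ_y = 355.8 MPa, ρ = 8830 kg/m³
  option S: σ_y = 268.0 MPa, ρ = 7705 kg/m³
  option B: M = 40.3 kN·m/kg
  option S: M = 34.8 kN·m/kg
Highest index: option B.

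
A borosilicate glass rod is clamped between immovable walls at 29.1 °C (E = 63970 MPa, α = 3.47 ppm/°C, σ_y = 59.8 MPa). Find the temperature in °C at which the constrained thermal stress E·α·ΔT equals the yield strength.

298 °C

E = 63970 MPa = 63.97 GPa.
E·α·ΔT = 59.80 MPa ⇒ ΔT = 59.80 / (63.97×10³ × 3.47×10⁻⁶) = 269.4 K.
T = 29.1 + 269.4 = 298.5 °C.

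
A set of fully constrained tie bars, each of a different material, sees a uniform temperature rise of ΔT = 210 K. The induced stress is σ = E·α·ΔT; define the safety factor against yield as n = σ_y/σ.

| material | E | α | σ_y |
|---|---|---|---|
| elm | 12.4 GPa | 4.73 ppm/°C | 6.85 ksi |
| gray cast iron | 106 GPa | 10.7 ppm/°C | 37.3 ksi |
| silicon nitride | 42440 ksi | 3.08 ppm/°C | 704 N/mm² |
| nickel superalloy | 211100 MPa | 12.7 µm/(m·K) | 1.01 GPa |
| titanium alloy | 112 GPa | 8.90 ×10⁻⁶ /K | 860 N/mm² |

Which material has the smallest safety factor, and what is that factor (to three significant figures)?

gray cast iron, n = 1.08

In consistent units (E in GPa, α in ×10⁻⁶/K, σ_y in MPa):
  elm: E = 12.40, α = 4.73, σ_y = 47.23 → σ = 12.3 MPa, n = 3.83
  gray cast iron: E = 106.0, α = 10.7, σ_y = 257.2 → σ = 238 MPa, n = 1.08
  silicon nitride: E = 292.6, α = 3.08, σ_y = 704.0 → σ = 189 MPa, n = 3.72
  nickel superalloy: E = 211.1, α = 12.7, σ_y = 1010 → σ = 563 MPa, n = 1.79
  titanium alloy: E = 112.0, α = 8.90, σ_y = 860.0 → σ = 209 MPa, n = 4.11
Gray cast iron has the lowest safety factor, n = 1.08.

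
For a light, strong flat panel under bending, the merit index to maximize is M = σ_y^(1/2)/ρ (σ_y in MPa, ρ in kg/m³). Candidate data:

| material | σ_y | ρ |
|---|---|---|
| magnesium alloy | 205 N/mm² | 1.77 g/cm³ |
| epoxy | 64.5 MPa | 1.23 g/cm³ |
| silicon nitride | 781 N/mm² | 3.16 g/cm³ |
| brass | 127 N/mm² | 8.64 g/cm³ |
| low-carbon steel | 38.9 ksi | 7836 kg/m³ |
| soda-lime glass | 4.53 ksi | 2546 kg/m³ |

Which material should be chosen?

silicon nitride

After converting to SI:
  magnesium alloy: σ_y = 205.0 MPa, ρ = 1770 kg/m³
  epoxy: σ_y = 64.50 MPa, ρ = 1230 kg/m³
  silicon nitride: σ_y = 781.0 MPa, ρ = 3160 kg/m³
  brass: σ_y = 127.0 MPa, ρ = 8640 kg/m³
  low-carbon steel: σ_y = 268.2 MPa, ρ = 7836 kg/m³
  soda-lime glass: σ_y = 31.23 MPa, ρ = 2546 kg/m³
  silicon nitride: M = 8.84×10⁻³
  magnesium alloy: M = 8.09×10⁻³
  epoxy: M = 6.53×10⁻³
  soda-lime glass: M = 2.20×10⁻³
  low-carbon steel: M = 2.09×10⁻³
  brass: M = 1.30×10⁻³
Silicon nitride ranks first.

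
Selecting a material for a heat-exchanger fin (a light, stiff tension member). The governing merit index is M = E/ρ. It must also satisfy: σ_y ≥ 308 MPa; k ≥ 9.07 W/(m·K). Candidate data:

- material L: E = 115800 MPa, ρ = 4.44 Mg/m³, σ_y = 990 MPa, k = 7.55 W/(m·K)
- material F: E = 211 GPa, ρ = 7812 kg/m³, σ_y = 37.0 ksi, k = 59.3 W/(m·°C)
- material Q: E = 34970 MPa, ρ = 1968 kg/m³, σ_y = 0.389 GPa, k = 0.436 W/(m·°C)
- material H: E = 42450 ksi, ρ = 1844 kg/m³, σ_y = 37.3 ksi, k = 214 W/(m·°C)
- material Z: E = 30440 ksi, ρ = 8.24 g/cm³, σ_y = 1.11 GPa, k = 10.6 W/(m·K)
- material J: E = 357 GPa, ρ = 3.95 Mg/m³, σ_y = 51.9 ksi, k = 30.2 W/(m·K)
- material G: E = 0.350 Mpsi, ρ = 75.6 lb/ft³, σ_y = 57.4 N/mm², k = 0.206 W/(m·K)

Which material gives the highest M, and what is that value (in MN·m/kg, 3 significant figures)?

material J, M = 90.4 MN·m/kg

Screen on constraints: σ_y ≥ 308 MPa; k ≥ 9.07 W/(m·K). Survivors: material Z, material J.
After converting to SI:
  material Z: E = 209.9 GPa, ρ = 8240 kg/m³
  material J: E = 357.0 GPa, ρ = 3950 kg/m³
  material J: M = 90.4 MN·m/kg
  material Z: M = 25.5 MN·m/kg
Material J has the largest M.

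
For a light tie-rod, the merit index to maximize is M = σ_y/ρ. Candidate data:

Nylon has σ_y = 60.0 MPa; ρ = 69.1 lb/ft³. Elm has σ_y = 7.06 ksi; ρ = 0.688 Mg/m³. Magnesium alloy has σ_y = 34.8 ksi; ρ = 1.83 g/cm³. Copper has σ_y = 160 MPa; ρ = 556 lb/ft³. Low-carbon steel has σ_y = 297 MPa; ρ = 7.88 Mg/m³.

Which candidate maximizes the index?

magnesium alloy

In SI units:
  nylon: σ_y = 60.00 MPa, ρ = 1107 kg/m³
  elm: σ_y = 48.68 MPa, ρ = 688.0 kg/m³
  magnesium alloy: σ_y = 239.9 MPa, ρ = 1830 kg/m³
  copper: σ_y = 160.0 MPa, ρ = 8906 kg/m³
  low-carbon steel: σ_y = 297.0 MPa, ρ = 7880 kg/m³
  magnesium alloy: M = 131 kN·m/kg
  elm: M = 70.8 kN·m/kg
  nylon: M = 54.2 kN·m/kg
  low-carbon steel: M = 37.7 kN·m/kg
  copper: M = 18.0 kN·m/kg
Magnesium alloy has the largest M.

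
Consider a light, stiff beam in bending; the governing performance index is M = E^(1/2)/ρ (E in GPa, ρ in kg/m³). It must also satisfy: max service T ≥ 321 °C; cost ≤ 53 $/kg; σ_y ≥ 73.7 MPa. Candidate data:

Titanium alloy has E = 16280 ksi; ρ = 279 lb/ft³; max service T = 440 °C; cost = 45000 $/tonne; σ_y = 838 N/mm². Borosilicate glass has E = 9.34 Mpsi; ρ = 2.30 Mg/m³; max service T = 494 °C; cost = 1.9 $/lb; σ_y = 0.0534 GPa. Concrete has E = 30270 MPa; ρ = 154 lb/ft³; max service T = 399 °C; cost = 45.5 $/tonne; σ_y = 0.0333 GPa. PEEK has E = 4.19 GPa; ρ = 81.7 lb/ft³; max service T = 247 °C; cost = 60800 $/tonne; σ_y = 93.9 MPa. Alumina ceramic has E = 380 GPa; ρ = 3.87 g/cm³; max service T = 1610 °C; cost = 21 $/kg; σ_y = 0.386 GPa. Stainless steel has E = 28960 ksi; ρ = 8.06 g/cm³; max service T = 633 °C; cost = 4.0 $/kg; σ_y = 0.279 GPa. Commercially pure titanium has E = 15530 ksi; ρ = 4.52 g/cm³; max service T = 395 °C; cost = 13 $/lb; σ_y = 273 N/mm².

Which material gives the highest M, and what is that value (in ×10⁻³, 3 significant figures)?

Screen on constraints: max service T ≥ 321 °C; cost ≤ 53 $/kg; σ_y ≥ 73.7 MPa. Survivors: titanium alloy, alumina ceramic, stainless steel, commercially pure titanium.
In SI units:
  titanium alloy: E = 112.2 GPa, ρ = 4469 kg/m³
  alumina ceramic: E = 380.0 GPa, ρ = 3870 kg/m³
  stainless steel: E = 199.7 GPa, ρ = 8060 kg/m³
  commercially pure titanium: E = 107.1 GPa, ρ = 4520 kg/m³
  alumina ceramic: M = 5.04×10⁻³
  titanium alloy: M = 2.37×10⁻³
  commercially pure titanium: M = 2.29×10⁻³
  stainless steel: M = 1.75×10⁻³
Alumina ceramic has the largest M.

alumina ceramic, M = 5.04×10⁻³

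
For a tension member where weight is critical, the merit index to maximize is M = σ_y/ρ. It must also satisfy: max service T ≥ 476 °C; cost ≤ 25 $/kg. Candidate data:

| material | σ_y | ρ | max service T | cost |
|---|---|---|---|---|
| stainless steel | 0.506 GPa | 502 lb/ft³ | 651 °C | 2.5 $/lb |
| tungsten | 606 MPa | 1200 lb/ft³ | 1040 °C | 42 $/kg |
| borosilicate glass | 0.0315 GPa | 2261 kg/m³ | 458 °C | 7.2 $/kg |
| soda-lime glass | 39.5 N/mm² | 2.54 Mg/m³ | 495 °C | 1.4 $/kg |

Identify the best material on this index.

stainless steel

Screen on constraints: max service T ≥ 476 °C; cost ≤ 25 $/kg. Survivors: stainless steel, soda-lime glass.
In SI units:
  stainless steel: σ_y = 506.0 MPa, ρ = 8041 kg/m³
  soda-lime glass: σ_y = 39.50 MPa, ρ = 2540 kg/m³
  stainless steel: M = 62.9 kN·m/kg
  soda-lime glass: M = 15.6 kN·m/kg
The maximum is for stainless steel.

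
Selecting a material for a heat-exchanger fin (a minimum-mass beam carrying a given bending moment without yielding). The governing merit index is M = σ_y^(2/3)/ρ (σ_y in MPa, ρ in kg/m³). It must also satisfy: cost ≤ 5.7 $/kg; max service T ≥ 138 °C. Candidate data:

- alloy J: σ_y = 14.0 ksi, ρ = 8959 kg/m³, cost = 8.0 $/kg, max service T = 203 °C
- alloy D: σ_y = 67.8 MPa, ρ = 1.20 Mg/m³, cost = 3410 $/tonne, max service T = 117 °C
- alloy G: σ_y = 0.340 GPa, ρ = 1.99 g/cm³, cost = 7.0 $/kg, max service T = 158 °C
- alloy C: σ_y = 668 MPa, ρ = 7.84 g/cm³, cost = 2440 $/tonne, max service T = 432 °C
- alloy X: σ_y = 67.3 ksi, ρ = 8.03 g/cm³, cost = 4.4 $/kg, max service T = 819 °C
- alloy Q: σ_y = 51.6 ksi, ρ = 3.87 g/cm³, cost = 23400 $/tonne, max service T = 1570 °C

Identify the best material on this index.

Screen on constraints: cost ≤ 5.7 $/kg; max service T ≥ 138 °C. Survivors: alloy C, alloy X.
After converting to SI:
  alloy C: σ_y = 668.0 MPa, ρ = 7840 kg/m³
  alloy X: σ_y = 464.0 MPa, ρ = 8030 kg/m³
  alloy C: M = 9.75×10⁻³
  alloy X: M = 7.46×10⁻³
Alloy C has the largest M.

alloy C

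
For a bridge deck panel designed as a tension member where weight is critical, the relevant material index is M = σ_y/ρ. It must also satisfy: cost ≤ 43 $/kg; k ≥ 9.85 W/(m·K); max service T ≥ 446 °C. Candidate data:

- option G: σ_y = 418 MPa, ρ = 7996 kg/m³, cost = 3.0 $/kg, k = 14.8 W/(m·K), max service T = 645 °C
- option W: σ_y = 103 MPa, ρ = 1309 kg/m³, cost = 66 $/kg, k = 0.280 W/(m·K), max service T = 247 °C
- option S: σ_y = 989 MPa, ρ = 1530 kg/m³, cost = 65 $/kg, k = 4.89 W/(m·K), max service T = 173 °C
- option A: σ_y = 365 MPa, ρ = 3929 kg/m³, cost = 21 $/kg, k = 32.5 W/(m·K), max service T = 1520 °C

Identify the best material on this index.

option A

Screen on constraints: cost ≤ 43 $/kg; k ≥ 9.85 W/(m·K); max service T ≥ 446 °C. Survivors: option G, option A.
Evaluate M for each candidate:
  option A: M = 92.9 kN·m/kg
  option G: M = 52.3 kN·m/kg
Option A has the largest M.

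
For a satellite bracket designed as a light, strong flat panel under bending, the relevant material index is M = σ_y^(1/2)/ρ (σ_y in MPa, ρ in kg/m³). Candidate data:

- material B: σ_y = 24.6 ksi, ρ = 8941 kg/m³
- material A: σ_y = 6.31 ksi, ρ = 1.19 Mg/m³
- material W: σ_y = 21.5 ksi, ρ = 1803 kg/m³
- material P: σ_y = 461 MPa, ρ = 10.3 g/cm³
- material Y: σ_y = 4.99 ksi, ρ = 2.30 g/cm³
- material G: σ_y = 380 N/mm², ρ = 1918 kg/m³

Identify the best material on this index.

material G

In SI units:
  material B: σ_y = 169.6 MPa, ρ = 8941 kg/m³
  material A: σ_y = 43.51 MPa, ρ = 1190 kg/m³
  material W: σ_y = 148.2 MPa, ρ = 1803 kg/m³
  material P: σ_y = 461.0 MPa, ρ = 10300 kg/m³
  material Y: σ_y = 34.40 MPa, ρ = 2300 kg/m³
  material G: σ_y = 380.0 MPa, ρ = 1918 kg/m³
  material G: M = 10.2×10⁻³
  material W: M = 6.75×10⁻³
  material A: M = 5.54×10⁻³
  material Y: M = 2.55×10⁻³
  material P: M = 2.08×10⁻³
  material B: M = 1.46×10⁻³
Highest index: material G.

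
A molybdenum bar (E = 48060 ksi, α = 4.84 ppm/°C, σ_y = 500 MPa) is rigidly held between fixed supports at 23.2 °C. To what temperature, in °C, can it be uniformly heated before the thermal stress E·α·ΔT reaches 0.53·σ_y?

E = 48060 ksi = 331.4 GPa.
E·α·ΔT = 265.0 MPa ⇒ ΔT = 265.0 / (331.4×10³ × 4.84×10⁻⁶) = 165.2 K.
T = 23.2 + 165.2 = 188.4 °C.

188 °C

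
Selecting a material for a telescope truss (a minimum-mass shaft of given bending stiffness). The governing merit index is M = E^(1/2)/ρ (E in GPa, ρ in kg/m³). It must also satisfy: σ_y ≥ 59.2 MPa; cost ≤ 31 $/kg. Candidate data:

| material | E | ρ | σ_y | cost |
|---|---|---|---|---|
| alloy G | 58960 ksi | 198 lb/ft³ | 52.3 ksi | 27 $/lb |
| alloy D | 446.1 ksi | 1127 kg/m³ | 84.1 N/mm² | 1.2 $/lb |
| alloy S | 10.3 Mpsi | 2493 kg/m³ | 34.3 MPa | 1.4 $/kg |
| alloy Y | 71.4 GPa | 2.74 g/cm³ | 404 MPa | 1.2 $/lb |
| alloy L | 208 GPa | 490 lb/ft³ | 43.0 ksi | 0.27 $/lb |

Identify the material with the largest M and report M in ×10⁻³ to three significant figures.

alloy Y, M = 3.08×10⁻³

Screen on constraints: σ_y ≥ 59.2 MPa; cost ≤ 31 $/kg. Survivors: alloy D, alloy Y, alloy L.
Normalizing units and computing the index:
  alloy D: E = 3.076 GPa, ρ = 1127 kg/m³
  alloy Y: E = 71.40 GPa, ρ = 2740 kg/m³
  alloy L: E = 208.0 GPa, ρ = 7849 kg/m³
  alloy Y: M = 3.08×10⁻³
  alloy L: M = 1.84×10⁻³
  alloy D: M = 1.56×10⁻³
The maximum is for alloy Y.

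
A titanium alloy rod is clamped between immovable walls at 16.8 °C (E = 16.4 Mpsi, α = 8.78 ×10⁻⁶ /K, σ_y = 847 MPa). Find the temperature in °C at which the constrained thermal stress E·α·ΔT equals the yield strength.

870 °C

E = 16.4 Mpsi = 113.1 GPa.
E·α·ΔT = 847.0 MPa ⇒ ΔT = 847.0 / (113.1×10³ × 8.78×10⁻⁶) = 853.2 K.
T = 16.8 + 853.2 = 870.0 °C.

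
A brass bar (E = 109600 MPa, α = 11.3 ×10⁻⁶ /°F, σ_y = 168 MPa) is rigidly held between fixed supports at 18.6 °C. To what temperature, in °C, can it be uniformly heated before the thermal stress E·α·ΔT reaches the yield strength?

94.0 °C

E = 109600 MPa = 109.6 GPa.
α = 11.3×10⁻⁶/°F × 9/5 = 20.3×10⁻⁶/K.
E·α·ΔT = 168.0 MPa ⇒ ΔT = 168.0 / (109.6×10³ × 20.3×10⁻⁶) = 75.36 K.
T = 18.6 + 75.36 = 93.96 °C.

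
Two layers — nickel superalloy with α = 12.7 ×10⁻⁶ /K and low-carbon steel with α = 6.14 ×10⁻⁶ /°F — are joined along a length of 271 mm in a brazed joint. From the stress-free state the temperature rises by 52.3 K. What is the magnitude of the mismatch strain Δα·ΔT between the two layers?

8.62×10⁻⁵

low-carbon steel: α = 6.14×10⁻⁶/°F × 9/5 = 11.1×10⁻⁶/K.
Δα = |12.7 − 11.1|×10⁻⁶/K = 1.65×10⁻⁶/K.
Mismatch strain = Δα·ΔT = 1.65×10⁻⁶ × 52.3 = 8.62×10⁻⁵.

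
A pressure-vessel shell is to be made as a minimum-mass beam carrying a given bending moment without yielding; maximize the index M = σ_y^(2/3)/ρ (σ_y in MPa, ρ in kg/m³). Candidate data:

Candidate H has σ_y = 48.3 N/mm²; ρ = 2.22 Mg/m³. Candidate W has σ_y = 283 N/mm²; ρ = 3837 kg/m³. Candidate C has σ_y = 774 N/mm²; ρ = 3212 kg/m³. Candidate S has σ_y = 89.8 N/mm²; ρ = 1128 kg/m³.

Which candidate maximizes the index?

candidate C

Putting every candidate on a common basis:
  candidate H: σ_y = 48.30 MPa, ρ = 2220 kg/m³
  candidate W: σ_y = 283.0 MPa, ρ = 3837 kg/m³
  candidate C: σ_y = 774.0 MPa, ρ = 3212 kg/m³
  candidate S: σ_y = 89.80 MPa, ρ = 1128 kg/m³
  candidate C: M = 26.2×10⁻³
  candidate S: M = 17.8×10⁻³
  candidate W: M = 11.2×10⁻³
  candidate H: M = 5.97×10⁻³
Candidate C ranks first.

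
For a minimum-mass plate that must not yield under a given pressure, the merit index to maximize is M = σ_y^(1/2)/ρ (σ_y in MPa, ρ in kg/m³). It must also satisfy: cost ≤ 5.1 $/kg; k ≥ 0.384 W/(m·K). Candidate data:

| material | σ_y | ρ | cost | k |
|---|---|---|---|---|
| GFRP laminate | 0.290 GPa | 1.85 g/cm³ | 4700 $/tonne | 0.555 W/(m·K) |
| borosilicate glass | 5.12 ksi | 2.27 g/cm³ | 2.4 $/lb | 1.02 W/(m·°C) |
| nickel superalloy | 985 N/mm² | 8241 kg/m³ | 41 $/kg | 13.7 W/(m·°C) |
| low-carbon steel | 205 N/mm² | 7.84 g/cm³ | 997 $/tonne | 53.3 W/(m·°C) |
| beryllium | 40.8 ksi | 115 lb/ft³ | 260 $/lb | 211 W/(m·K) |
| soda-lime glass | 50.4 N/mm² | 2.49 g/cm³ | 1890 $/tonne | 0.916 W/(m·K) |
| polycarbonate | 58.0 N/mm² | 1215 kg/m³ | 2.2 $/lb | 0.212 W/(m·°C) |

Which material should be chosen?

Screen on constraints: cost ≤ 5.1 $/kg; k ≥ 0.384 W/(m·K). Survivors: GFRP laminate, low-carbon steel, soda-lime glass.
Putting every candidate on a common basis:
  GFRP laminate: σ_y = 290.0 MPa, ρ = 1850 kg/m³
  low-carbon steel: σ_y = 205.0 MPa, ρ = 7840 kg/m³
  soda-lime glass: σ_y = 50.40 MPa, ρ = 2490 kg/m³
  GFRP laminate: M = 9.21×10⁻³
  soda-lime glass: M = 2.85×10⁻³
  low-carbon steel: M = 1.83×10⁻³
GFRP laminate ranks first.

GFRP laminate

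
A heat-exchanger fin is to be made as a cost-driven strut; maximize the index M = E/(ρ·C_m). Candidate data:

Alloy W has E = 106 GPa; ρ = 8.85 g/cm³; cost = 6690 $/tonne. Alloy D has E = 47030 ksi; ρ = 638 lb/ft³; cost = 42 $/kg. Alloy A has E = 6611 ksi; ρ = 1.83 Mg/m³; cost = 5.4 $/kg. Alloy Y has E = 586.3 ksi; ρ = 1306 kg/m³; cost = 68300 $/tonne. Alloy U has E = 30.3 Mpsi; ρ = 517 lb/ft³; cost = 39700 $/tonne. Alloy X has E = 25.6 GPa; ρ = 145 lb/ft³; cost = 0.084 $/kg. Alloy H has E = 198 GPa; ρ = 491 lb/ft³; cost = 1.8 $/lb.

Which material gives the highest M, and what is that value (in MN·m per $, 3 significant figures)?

alloy X, M = 131 MN·m per $

Putting every candidate on a common basis:
  alloy W: E = 106.0 GPa, ρ = 8850 kg/m³, cost = 6.690 $/kg
  alloy D: E = 324.3 GPa, ρ = 10220 kg/m³, cost = 42.00 $/kg
  alloy A: E = 45.58 GPa, ρ = 1830 kg/m³, cost = 5.400 $/kg
  alloy Y: E = 4.042 GPa, ρ = 1306 kg/m³, cost = 68.30 $/kg
  alloy U: E = 208.9 GPa, ρ = 8282 kg/m³, cost = 39.70 $/kg
  alloy X: E = 25.60 GPa, ρ = 2323 kg/m³, cost = 0.08400 $/kg
  alloy H: E = 198.0 GPa, ρ = 7865 kg/m³, cost = 3.968 $/kg
  alloy X: M = 131 MN·m per $
  alloy H: M = 6.34 MN·m per $
  alloy A: M = 4.61 MN·m per $
  alloy W: M = 1.79 MN·m per $
  alloy D: M = 0.755 MN·m per $
  alloy U: M = 0.635 MN·m per $
  alloy Y: M = 0.0453 MN·m per $
Alloy X ranks first.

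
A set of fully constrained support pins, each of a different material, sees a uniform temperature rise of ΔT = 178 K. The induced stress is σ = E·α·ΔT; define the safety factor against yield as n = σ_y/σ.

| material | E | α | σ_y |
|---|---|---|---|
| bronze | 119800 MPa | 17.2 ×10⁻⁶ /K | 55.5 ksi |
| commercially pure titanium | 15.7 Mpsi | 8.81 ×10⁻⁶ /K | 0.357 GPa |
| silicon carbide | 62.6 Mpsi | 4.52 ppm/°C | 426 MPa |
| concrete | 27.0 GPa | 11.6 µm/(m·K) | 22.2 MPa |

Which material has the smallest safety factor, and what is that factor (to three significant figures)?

concrete, n = 0.398

Converting E to GPa, α to ×10⁻⁶/K, σ_y to MPa, then σ and n for each:
  bronze: E = 119.8, α = 17.2, σ_y = 382.7 → σ = 367 MPa, n = 1.04
  commercially pure titanium: E = 108.2, α = 8.81, σ_y = 357.0 → σ = 170 MPa, n = 2.10
  silicon carbide: E = 431.6, α = 4.52, σ_y = 426.0 → σ = 347 MPa, n = 1.23
  concrete: E = 27.00, α = 11.6, σ_y = 22.20 → σ = 55.7 MPa, n = 0.398
The minimum is concrete at n = 0.398.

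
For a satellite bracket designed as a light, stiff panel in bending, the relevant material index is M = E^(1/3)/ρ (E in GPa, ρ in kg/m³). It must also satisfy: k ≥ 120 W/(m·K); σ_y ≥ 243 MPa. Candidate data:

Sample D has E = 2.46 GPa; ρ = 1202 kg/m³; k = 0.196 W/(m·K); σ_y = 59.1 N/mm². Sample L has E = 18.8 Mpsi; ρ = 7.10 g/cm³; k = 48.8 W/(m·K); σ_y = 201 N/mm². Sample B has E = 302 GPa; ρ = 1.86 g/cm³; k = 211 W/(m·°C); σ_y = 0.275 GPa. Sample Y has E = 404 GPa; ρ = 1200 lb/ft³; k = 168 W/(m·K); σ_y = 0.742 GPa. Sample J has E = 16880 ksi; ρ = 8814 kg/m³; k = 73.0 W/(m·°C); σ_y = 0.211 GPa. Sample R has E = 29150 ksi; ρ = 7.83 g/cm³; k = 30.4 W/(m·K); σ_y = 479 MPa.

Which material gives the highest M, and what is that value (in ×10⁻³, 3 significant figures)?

Screen on constraints: k ≥ 120 W/(m·K); σ_y ≥ 243 MPa. Survivors: sample B, sample Y.
Convert each candidate to consistent units, then evaluate M:
  sample B: E = 302.0 GPa, ρ = 1860 kg/m³
  sample Y: E = 404.0 GPa, ρ = 19220 kg/m³
  sample B: M = 3.61×10⁻³
  sample Y: M = 0.385×10⁻³
Highest index: sample B.

sample B, M = 3.61×10⁻³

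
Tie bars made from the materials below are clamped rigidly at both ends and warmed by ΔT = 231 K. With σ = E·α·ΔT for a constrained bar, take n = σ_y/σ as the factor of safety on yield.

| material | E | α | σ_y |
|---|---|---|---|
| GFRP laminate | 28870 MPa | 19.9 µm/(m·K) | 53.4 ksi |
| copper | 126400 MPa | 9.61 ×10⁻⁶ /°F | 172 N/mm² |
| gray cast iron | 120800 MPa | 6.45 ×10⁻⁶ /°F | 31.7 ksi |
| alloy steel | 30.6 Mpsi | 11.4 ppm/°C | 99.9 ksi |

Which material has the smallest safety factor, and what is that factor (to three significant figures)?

Per material, after unit conversion:
  GFRP laminate: E = 28.87, α = 19.9, σ_y = 368.2 → σ = 133 MPa, n = 2.77
  copper: E = 126.4, α = 17.3, σ_y = 172.0 → σ = 505 MPa, n = 0.341
  gray cast iron: E = 120.8, α = 11.6, σ_y = 218.6 → σ = 324 MPa, n = 0.675
  alloy steel: E = 211.0, α = 11.4, σ_y = 688.8 → σ = 556 MPa, n = 1.24
Copper has the lowest safety factor, n = 0.341.

copper, n = 0.341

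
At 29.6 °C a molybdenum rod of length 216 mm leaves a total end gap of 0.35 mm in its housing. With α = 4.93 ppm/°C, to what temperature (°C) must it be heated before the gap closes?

α·L₀·ΔT = 0.35 mm ⇒ ΔT = 0.35 / (4.93×10⁻⁶ × 216.0) = 328.7 K.
T = 29.6 + 328.7 = 358.3 °C.

358 °C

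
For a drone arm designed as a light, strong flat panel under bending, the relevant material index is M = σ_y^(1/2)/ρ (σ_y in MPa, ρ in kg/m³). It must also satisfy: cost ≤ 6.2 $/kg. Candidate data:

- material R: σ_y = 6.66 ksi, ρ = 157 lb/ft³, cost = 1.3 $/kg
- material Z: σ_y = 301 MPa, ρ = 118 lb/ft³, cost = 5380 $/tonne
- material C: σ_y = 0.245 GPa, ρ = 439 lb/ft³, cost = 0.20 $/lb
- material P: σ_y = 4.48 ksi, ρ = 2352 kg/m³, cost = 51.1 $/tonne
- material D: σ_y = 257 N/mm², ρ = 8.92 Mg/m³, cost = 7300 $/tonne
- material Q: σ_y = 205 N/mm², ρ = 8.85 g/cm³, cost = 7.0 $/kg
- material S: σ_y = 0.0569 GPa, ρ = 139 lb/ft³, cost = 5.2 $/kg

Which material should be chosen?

material Z

Screen on constraints: cost ≤ 6.2 $/kg. Survivors: material R, material Z, material C, material P, material S.
After converting to SI:
  material R: σ_y = 45.92 MPa, ρ = 2515 kg/m³
  material Z: σ_y = 301.0 MPa, ρ = 1890 kg/m³
  material C: σ_y = 245.0 MPa, ρ = 7032 kg/m³
  material P: σ_y = 30.89 MPa, ρ = 2352 kg/m³
  material S: σ_y = 56.90 MPa, ρ = 2227 kg/m³
  material Z: M = 9.18×10⁻³
  material S: M = 3.39×10⁻³
  material R: M = 2.69×10⁻³
  material P: M = 2.36×10⁻³
  material C: M = 2.23×10⁻³
Material Z ranks first.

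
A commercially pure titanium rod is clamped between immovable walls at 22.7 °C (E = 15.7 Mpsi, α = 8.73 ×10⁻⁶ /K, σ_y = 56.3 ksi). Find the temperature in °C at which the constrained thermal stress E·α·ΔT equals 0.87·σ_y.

E = 15.7 Mpsi = 108.2 GPa.
σ_y = 56.3 ksi = 388.2 MPa.
E·α·ΔT = 337.7 MPa ⇒ ΔT = 337.7 / (108.2×10³ × 8.73×10⁻⁶) = 357.4 K.
T = 22.7 + 357.4 = 380.1 °C.

380 °C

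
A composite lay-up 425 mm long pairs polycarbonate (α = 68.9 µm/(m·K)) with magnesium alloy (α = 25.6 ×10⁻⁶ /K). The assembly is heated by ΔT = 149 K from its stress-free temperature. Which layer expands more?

polycarbonate

α(polycarbonate) = 68.9×10⁻⁶/K vs α(magnesium alloy) = 25.6×10⁻⁶/K.
Higher α expands more for the same ΔT: polycarbonate.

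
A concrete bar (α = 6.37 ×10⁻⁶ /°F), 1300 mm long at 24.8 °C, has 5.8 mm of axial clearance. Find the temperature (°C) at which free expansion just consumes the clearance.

α = 6.37×10⁻⁶/°F × 9/5 = 11.5×10⁻⁶/K.
α·L₀·ΔT = 5.8 mm ⇒ ΔT = 5.8 / (11.5×10⁻⁶ × 1300.0) = 389.1 K.
T = 24.8 + 389.1 = 413.9 °C.

414 °C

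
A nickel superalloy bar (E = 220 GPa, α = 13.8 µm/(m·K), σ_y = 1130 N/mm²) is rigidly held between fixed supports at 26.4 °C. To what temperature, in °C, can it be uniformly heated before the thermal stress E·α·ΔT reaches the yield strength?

399 °C

σ_y = 1130 N/mm² = 1130 MPa.
E·α·ΔT = 1130 MPa ⇒ ΔT = 1130 / (220.0×10³ × 13.8×10⁻⁶) = 372.2 K.
T = 26.4 + 372.2 = 398.6 °C.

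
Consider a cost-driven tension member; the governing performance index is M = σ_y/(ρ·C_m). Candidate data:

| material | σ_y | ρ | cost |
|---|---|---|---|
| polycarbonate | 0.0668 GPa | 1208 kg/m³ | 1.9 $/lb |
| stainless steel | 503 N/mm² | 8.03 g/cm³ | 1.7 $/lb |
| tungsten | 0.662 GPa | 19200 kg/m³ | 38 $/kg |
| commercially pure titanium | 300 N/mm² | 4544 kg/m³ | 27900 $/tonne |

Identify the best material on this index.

stainless steel

Putting every candidate on a common basis:
  polycarbonate: σ_y = 66.80 MPa, ρ = 1208 kg/m³, cost = 4.189 $/kg
  stainless steel: σ_y = 503.0 MPa, ρ = 8030 kg/m³, cost = 3.748 $/kg
  tungsten: σ_y = 662.0 MPa, ρ = 19200 kg/m³, cost = 38.00 $/kg
  commercially pure titanium: σ_y = 300.0 MPa, ρ = 4544 kg/m³, cost = 27.90 $/kg
  stainless steel: M = 16.7 kN·m per $
  polycarbonate: M = 13.2 kN·m per $
  commercially pure titanium: M = 2.37 kN·m per $
  tungsten: M = 0.907 kN·m per $
Stainless steel has the largest M.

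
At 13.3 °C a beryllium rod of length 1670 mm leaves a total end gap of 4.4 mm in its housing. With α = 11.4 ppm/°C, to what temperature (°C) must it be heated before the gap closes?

α·L₀·ΔT = 4.4 mm ⇒ ΔT = 4.4 / (11.4×10⁻⁶ × 1670.0) = 231.1 K.
T = 13.3 + 231.1 = 244.4 °C.

244 °C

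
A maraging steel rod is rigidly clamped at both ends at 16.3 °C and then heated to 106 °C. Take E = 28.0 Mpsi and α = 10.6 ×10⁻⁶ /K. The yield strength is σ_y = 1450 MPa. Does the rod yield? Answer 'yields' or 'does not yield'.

E = 28.0 Mpsi = 193.1 GPa.
ΔT = 89.70 K. Constrained thermal stress σ = E·α·ΔT = 193.1×10³ MPa × 10.6×10⁻⁶ × 89.70 = 184 MPa (compressive).
Compare to σ_y = 1450 MPa: σ < σ_y, so it does not yield.

does not yield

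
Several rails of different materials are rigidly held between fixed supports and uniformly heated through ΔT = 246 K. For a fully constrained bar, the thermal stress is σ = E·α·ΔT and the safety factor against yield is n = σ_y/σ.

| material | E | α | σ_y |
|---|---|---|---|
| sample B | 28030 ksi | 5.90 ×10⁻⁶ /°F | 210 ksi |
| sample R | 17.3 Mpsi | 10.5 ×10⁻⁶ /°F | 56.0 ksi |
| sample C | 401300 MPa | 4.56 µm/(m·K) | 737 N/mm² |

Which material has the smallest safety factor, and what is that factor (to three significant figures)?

With everything in SI (GPa, ×10⁻⁶/K, MPa):
  sample B: E = 193.3, α = 10.6, σ_y = 1448 → σ = 505 MPa, n = 2.87
  sample R: E = 119.3, α = 18.9, σ_y = 386.1 → σ = 555 MPa, n = 0.696
  sample C: E = 401.3, α = 4.56, σ_y = 737.0 → σ = 450 MPa, n = 1.64
Smallest n: sample R with n = 0.696.

sample R, n = 0.696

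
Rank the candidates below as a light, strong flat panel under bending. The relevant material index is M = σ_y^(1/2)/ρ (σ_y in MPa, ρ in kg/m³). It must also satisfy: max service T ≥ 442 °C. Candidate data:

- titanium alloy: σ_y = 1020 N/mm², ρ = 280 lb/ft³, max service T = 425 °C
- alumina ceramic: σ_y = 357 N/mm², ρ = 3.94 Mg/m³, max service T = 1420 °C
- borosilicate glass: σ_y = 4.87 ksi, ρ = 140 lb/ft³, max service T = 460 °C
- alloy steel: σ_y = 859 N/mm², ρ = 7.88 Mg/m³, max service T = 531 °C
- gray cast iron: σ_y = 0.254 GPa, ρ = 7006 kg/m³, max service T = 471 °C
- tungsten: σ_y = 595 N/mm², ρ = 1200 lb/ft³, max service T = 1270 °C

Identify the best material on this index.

alumina ceramic

Screen on constraints: max service T ≥ 442 °C. Survivors: alumina ceramic, borosilicate glass, alloy steel, gray cast iron, tungsten.
In SI units:
  alumina ceramic: σ_y = 357.0 MPa, ρ = 3940 kg/m³
  borosilicate glass: σ_y = 33.58 MPa, ρ = 2243 kg/m³
  alloy steel: σ_y = 859.0 MPa, ρ = 7880 kg/m³
  gray cast iron: σ_y = 254.0 MPa, ρ = 7006 kg/m³
  tungsten: σ_y = 595.0 MPa, ρ = 19220 kg/m³
  alumina ceramic: M = 4.80×10⁻³
  alloy steel: M = 3.72×10⁻³
  borosilicate glass: M = 2.58×10⁻³
  gray cast iron: M = 2.27×10⁻³
  tungsten: M = 1.27×10⁻³
The maximum is for alumina ceramic.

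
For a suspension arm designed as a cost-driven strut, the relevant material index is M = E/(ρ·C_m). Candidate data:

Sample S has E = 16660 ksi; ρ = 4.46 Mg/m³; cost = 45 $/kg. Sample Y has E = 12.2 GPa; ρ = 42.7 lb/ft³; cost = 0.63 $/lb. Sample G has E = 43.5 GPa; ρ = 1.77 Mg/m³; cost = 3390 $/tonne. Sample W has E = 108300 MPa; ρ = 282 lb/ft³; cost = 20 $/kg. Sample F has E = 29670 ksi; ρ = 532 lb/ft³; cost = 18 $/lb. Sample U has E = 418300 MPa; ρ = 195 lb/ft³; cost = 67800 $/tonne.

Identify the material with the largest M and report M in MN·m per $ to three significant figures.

sample Y, M = 12.8 MN·m per $

In SI units:
  sample S: E = 114.9 GPa, ρ = 4460 kg/m³, cost = 45.00 $/kg
  sample Y: E = 12.20 GPa, ρ = 684.0 kg/m³, cost = 1.389 $/kg
  sample G: E = 43.50 GPa, ρ = 1770 kg/m³, cost = 3.390 $/kg
  sample W: E = 108.3 GPa, ρ = 4517 kg/m³, cost = 20.00 $/kg
  sample F: E = 204.6 GPa, ρ = 8522 kg/m³, cost = 39.68 $/kg
  sample U: E = 418.3 GPa, ρ = 3124 kg/m³, cost = 67.80 $/kg
  sample Y: M = 12.8 MN·m per $
  sample G: M = 7.25 MN·m per $
  sample U: M = 1.98 MN·m per $
  sample W: M = 1.20 MN·m per $
  sample F: M = 0.605 MN·m per $
  sample S: M = 0.572 MN·m per $
Sample Y has the largest M.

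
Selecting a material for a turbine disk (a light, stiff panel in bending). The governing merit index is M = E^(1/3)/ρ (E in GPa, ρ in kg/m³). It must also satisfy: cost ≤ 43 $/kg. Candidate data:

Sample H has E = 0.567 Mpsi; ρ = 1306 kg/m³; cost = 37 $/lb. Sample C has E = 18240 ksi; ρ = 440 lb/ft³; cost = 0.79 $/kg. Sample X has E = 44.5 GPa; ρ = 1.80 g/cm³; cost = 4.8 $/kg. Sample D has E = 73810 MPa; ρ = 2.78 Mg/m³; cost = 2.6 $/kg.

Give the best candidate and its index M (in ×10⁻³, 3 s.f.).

Screen on constraints: cost ≤ 43 $/kg. Survivors: sample C, sample X, sample D.
Normalizing units and computing the index:
  sample C: E = 125.8 GPa, ρ = 7048 kg/m³
  sample X: E = 44.50 GPa, ρ = 1800 kg/m³
  sample D: E = 73.81 GPa, ρ = 2780 kg/m³
  sample X: M = 1.97×10⁻³
  sample D: M = 1.51×10⁻³
  sample C: M = 0.711×10⁻³
Sample X ranks first.

sample X, M = 1.97×10⁻³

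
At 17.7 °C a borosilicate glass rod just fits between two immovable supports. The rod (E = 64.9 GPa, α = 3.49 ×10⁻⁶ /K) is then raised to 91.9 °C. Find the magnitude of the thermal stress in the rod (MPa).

16.8 MPa

ΔT = 74.20 K. Constrained thermal stress σ = E·α·ΔT = 64.90×10³ MPa × 3.49×10⁻⁶ × 74.20 = 16.8 MPa (compressive).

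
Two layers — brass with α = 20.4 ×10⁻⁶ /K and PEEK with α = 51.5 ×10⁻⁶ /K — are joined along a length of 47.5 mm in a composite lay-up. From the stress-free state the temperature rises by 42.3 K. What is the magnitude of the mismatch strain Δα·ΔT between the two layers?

Δα = |20.4 − 51.5|×10⁻⁶/K = 31.1×10⁻⁶/K.
Mismatch strain = Δα·ΔT = 31.1×10⁻⁶ × 42.3 = 1.32×10⁻³.

1.32×10⁻³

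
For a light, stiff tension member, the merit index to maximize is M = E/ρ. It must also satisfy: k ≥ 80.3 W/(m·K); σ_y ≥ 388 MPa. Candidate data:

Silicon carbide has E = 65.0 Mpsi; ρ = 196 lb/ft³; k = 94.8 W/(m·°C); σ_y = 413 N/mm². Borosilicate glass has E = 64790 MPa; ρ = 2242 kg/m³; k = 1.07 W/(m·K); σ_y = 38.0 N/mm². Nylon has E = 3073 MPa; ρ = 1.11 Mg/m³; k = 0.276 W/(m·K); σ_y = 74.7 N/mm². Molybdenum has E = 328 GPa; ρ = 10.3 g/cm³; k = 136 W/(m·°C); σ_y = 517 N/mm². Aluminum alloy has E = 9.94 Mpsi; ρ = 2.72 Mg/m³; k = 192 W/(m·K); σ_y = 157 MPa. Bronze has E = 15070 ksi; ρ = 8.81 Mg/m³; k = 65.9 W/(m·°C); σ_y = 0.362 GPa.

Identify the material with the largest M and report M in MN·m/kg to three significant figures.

Screen on constraints: k ≥ 80.3 W/(m·K); σ_y ≥ 388 MPa. Survivors: silicon carbide, molybdenum.
In SI units:
  silicon carbide: E = 448.2 GPa, ρ = 3140 kg/m³
  molybdenum: E = 328.0 GPa, ρ = 10300 kg/m³
  silicon carbide: M = 143 MN·m/kg
  molybdenum: M = 31.8 MN·m/kg
Silicon carbide has the largest M.

silicon carbide, M = 143 MN·m/kg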